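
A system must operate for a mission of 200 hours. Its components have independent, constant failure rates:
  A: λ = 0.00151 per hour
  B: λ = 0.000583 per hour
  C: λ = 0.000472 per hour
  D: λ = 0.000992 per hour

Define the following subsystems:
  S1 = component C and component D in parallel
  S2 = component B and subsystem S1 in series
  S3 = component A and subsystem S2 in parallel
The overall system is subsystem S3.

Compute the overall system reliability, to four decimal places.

R(A) = exp(−0.00151 × 200) = 0.739338
R(B) = exp(−0.000583 × 200) = 0.889941
R(C) = exp(−0.000472 × 200) = 0.909919
R(D) = exp(−0.000992 × 200) = 0.820042
Parallel (C and D): 1 − (1 − 0.909919)(1 − 0.820042) = 0.983789
Series (B and [0.983789]): 0.889941 × 0.983789 = 0.875514
Parallel (A and [0.875514]): 1 − (1 − 0.739338)(1 − 0.875514) = 0.9676

0.9676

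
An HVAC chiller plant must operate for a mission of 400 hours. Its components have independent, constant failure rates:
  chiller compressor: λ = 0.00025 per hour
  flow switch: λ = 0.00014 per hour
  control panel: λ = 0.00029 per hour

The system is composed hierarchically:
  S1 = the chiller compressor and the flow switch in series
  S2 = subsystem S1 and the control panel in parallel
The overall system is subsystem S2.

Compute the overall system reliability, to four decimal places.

0.9842

R(chiller compressor) = exp(−0.00025 × 400) = 0.904837
R(flow switch) = exp(−0.00014 × 400) = 0.945539
R(control panel) = exp(−0.00029 × 400) = 0.890475
Series (chiller compressor and flow switch): 0.904837 × 0.945539 = 0.855559
Parallel ([0.855559] and control panel): 1 − (1 − 0.855559)(1 − 0.890475) = 0.9842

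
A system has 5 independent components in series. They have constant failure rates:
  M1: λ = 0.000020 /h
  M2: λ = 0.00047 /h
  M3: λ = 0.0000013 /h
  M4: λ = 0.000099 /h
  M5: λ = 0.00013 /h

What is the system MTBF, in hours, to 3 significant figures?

1390

Series of exponential components: λ_sys = Σ λ_i
λ_sys = 0.000020 + 0.00047 + 0.0000013 + 0.000099 + 0.00013 = 7.2030e-04 /h
MTBF = 1 / λ_sys = 1390 h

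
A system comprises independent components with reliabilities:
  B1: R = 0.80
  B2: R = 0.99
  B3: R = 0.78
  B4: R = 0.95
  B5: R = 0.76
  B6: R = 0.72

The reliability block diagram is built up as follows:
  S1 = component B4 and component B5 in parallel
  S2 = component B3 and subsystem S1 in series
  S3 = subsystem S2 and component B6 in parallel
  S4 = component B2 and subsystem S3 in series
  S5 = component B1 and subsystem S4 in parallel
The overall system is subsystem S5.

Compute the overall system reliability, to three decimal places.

0.985

Parallel (B4 and B5): 1 − (1 − 0.95000)(1 − 0.76000) = 0.98800
Series (B3 and [0.98800]): 0.78000 × 0.98800 = 0.77064
Parallel ([0.77064] and B6): 1 − (1 − 0.77064)(1 − 0.72000) = 0.93578
Series (B2 and [0.93578]): 0.99000 × 0.93578 = 0.92642
Parallel (B1 and [0.92642]): 1 − (1 − 0.80000)(1 − 0.92642) = 0.985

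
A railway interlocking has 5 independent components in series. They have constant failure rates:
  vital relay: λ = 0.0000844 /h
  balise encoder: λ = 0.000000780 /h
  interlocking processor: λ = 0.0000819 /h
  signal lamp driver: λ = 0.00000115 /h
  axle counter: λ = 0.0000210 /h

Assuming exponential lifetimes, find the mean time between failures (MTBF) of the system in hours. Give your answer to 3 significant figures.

Series of exponential components: λ_sys = Σ λ_i
λ_sys = 0.0000844 + 0.000000780 + 0.0000819 + 0.00000115 + 0.0000210 = 1.8923e-04 /h
MTBF = 1 / λ_sys = 5280 h

5280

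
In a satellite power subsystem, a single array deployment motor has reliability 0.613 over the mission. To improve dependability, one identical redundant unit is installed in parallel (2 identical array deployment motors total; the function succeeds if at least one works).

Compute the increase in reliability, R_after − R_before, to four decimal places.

R_before = 0.613
R_after = 1 − (1 − 0.613)^2 = 0.8502
ΔR = 0.8502 − 0.613 = 0.2372

0.2372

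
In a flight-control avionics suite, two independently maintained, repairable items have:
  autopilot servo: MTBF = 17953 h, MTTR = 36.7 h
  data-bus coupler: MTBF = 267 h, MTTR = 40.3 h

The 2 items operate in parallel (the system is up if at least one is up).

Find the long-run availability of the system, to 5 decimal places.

0.99973

A(autopilot servo) = MTBF/(MTBF+MTTR) = 17953/(17953+36.7) = 0.997960
A(data-bus coupler) = MTBF/(MTBF+MTTR) = 267/(267+40.3) = 0.868858
Parallel availability: 1 − (1 − 0.997960)(1 − 0.868858) = 0.99973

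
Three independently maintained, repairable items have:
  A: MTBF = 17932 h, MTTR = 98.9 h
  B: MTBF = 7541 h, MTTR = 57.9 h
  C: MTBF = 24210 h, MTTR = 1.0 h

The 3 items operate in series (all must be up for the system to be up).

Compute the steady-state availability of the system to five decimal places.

A(A) = MTBF/(MTBF+MTTR) = 17932/(17932+98.9) = 0.994515
A(B) = MTBF/(MTBF+MTTR) = 7541/(7541+57.9) = 0.992380
A(C) = MTBF/(MTBF+MTTR) = 24210/(24210+1.0) = 0.999959
Series availability: 0.994515 × 0.992380 × 0.999959 = 0.98690

0.98690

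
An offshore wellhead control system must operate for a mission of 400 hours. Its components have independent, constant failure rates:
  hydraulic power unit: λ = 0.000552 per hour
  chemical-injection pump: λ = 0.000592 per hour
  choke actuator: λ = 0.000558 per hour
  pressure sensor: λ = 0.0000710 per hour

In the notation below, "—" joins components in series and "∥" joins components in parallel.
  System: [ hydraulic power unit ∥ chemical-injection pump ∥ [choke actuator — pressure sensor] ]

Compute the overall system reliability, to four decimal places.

0.9907

R(hydraulic power unit) = exp(−0.000552 × 400) = 0.801877
R(chemical-injection pump) = exp(−0.000592 × 400) = 0.789149
R(choke actuator) = exp(−0.000558 × 400) = 0.799955
R(pressure sensor) = exp(−0.0000710 × 400) = 0.971999
Series (choke actuator and pressure sensor): 0.799955 × 0.971999 = 0.777555
Parallel (hydraulic power unit, chemical-injection pump, and [0.777555]): 1 − (1 − 0.801877)(1 − 0.789149)(1 − 0.777555) = 0.9907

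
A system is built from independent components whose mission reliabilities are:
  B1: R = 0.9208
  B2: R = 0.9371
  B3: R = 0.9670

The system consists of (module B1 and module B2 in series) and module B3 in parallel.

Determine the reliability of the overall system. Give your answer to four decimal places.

Series (B1 and B2): 0.920800 × 0.937100 = 0.862882
Parallel ([0.862882] and B3): 1 − (1 − 0.862882)(1 − 0.967000) = 0.9955

0.9955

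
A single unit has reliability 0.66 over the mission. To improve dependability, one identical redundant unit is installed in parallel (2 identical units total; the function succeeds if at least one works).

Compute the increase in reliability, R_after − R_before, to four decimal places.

R_before = 0.66
R_after = 1 − (1 − 0.66)^2 = 0.8844
ΔR = 0.8844 − 0.66 = 0.2244

0.2244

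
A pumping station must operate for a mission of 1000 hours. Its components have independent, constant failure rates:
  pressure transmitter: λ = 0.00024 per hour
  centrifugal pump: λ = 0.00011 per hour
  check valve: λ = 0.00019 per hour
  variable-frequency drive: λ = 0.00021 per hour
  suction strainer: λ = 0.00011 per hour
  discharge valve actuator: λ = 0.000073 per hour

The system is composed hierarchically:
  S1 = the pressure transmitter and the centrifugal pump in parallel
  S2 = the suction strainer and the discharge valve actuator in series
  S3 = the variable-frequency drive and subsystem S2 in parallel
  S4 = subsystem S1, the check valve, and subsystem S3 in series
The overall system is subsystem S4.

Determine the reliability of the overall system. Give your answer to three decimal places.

0.783

R(pressure transmitter) = exp(−0.00024 × 1000) = 0.78663
R(centrifugal pump) = exp(−0.00011 × 1000) = 0.89583
R(check valve) = exp(−0.00019 × 1000) = 0.82696
R(variable-frequency drive) = exp(−0.00021 × 1000) = 0.81058
R(suction strainer) = exp(−0.00011 × 1000) = 0.89583
R(discharge valve actuator) = exp(−0.000073 × 1000) = 0.92960
Parallel (pressure transmitter and centrifugal pump): 1 − (1 − 0.78663)(1 − 0.89583) = 0.97777
Series (suction strainer and discharge valve actuator): 0.89583 × 0.92960 = 0.83276
Parallel (variable-frequency drive and [0.83276]): 1 − (1 − 0.81058)(1 − 0.83276) = 0.96832
Series ([0.97777], check valve, and [0.96832]): 0.97777 × 0.82696 × 0.96832 = 0.783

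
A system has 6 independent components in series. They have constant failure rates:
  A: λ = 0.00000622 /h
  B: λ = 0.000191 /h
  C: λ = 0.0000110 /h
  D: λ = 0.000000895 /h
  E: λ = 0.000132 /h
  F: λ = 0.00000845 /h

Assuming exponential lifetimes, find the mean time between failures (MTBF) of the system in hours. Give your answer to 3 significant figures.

2860

Series of exponential components: λ_sys = Σ λ_i
λ_sys = 0.00000622 + 0.000191 + 0.0000110 + 0.000000895 + 0.000132 + 0.00000845 = 3.4957e-04 /h
MTBF = 1 / λ_sys = 2860 h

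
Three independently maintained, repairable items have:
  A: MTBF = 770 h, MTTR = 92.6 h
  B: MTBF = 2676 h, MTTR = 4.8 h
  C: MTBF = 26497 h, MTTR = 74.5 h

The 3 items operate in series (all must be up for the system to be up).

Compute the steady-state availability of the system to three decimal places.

A(A) = MTBF/(MTBF+MTTR) = 770/(770+92.6) = 0.892650
A(B) = MTBF/(MTBF+MTTR) = 2676/(2676+4.8) = 0.998209
A(C) = MTBF/(MTBF+MTTR) = 26497/(26497+74.5) = 0.997196
Series availability: 0.892650 × 0.998209 × 0.997196 = 0.889

0.889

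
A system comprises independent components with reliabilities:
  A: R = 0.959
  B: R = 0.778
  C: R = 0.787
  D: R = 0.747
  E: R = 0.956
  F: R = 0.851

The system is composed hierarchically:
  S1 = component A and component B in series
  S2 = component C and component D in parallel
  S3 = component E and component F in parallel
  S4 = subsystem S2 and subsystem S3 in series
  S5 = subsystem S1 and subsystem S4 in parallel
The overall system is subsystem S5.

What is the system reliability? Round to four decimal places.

0.9847

Series (A and B): 0.959000 × 0.778000 = 0.746102
Parallel (C and D): 1 − (1 − 0.787000)(1 − 0.747000) = 0.946111
Parallel (E and F): 1 − (1 − 0.956000)(1 − 0.851000) = 0.993444
Series ([0.946111] and [0.993444]): 0.946111 × 0.993444 = 0.939908
Parallel ([0.746102] and [0.939908]): 1 − (1 − 0.746102)(1 − 0.939908) = 0.9847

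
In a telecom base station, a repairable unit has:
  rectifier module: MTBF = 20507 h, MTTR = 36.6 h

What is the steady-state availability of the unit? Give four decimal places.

A(rectifier module) = MTBF/(MTBF+MTTR) = 20507/(20507+36.6) = 0.9982

0.9982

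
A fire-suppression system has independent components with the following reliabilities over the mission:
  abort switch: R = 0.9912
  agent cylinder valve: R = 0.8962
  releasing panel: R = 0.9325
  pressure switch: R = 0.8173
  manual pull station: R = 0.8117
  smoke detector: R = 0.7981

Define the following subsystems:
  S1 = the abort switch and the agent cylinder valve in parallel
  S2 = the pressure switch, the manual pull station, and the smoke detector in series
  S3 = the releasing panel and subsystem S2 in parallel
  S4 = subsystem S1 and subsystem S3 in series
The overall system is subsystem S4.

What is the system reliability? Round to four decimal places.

0.9674

Parallel (abort switch and agent cylinder valve): 1 − (1 − 0.991200)(1 − 0.896200) = 0.999087
Series (pressure switch, manual pull station, and smoke detector): 0.817300 × 0.811700 × 0.798100 = 0.529461
Parallel (releasing panel and [0.529461]): 1 − (1 − 0.932500)(1 − 0.529461) = 0.968239
Series ([0.999087] and [0.968239]): 0.999087 × 0.968239 = 0.9674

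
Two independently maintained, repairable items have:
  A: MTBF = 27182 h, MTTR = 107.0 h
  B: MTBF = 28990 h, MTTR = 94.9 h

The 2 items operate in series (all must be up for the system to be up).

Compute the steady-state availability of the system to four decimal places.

A(A) = MTBF/(MTBF+MTTR) = 27182/(27182+107.0) = 0.996079
A(B) = MTBF/(MTBF+MTTR) = 28990/(28990+94.9) = 0.996737
Series availability: 0.996079 × 0.996737 = 0.9928

0.9928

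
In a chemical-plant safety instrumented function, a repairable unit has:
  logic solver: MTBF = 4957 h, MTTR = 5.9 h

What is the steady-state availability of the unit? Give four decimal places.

0.9988

A(logic solver) = MTBF/(MTBF+MTTR) = 4957/(4957+5.9) = 0.9988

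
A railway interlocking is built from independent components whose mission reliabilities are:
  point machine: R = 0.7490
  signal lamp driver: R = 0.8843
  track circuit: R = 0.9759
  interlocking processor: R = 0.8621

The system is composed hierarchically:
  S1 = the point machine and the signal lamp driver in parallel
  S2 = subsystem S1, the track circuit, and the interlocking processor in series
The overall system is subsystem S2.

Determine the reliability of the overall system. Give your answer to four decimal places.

0.8169

Parallel (point machine and signal lamp driver): 1 − (1 − 0.749000)(1 − 0.884300) = 0.970959
Series ([0.970959], track circuit, and interlocking processor): 0.970959 × 0.975900 × 0.862100 = 0.8169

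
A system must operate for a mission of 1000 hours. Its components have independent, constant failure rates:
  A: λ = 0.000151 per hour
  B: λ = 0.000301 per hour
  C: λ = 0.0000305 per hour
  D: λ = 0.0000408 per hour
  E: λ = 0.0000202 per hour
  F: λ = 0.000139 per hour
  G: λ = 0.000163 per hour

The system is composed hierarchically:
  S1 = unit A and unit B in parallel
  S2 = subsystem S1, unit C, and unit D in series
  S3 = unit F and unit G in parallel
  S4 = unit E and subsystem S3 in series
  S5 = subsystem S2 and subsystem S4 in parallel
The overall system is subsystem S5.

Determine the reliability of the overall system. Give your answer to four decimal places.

R(A) = exp(−0.000151 × 1000) = 0.859848
R(B) = exp(−0.000301 × 1000) = 0.740078
R(C) = exp(−0.0000305 × 1000) = 0.969960
R(D) = exp(−0.0000408 × 1000) = 0.960021
R(E) = exp(−0.0000202 × 1000) = 0.980003
R(F) = exp(−0.000139 × 1000) = 0.870228
R(G) = exp(−0.000163 × 1000) = 0.849591
Parallel (A and B): 1 − (1 − 0.859848)(1 − 0.740078) = 0.963571
Series ([0.963571], C, and D): 0.963571 × 0.969960 × 0.960021 = 0.897260
Parallel (F and G): 1 − (1 − 0.870228)(1 − 0.849591) = 0.980481
Series (E and [0.980481]): 0.980003 × 0.980481 = 0.960874
Parallel ([0.897260] and [0.960874]): 1 − (1 − 0.897260)(1 − 0.960874) = 0.9960

0.9960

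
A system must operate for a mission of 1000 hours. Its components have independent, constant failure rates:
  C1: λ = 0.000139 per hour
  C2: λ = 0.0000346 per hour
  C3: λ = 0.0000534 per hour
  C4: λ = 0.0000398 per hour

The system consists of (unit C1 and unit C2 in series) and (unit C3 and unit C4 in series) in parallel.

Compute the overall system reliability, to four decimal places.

R(C1) = exp(−0.000139 × 1000) = 0.870228
R(C2) = exp(−0.0000346 × 1000) = 0.965992
R(C3) = exp(−0.0000534 × 1000) = 0.948001
R(C4) = exp(−0.0000398 × 1000) = 0.960982
Series (C1 and C2): 0.870228 × 0.965992 = 0.840633
Series (C3 and C4): 0.948001 × 0.960982 = 0.911012
Parallel ([0.840633] and [0.911012]): 1 − (1 − 0.840633)(1 − 0.911012) = 0.9858

0.9858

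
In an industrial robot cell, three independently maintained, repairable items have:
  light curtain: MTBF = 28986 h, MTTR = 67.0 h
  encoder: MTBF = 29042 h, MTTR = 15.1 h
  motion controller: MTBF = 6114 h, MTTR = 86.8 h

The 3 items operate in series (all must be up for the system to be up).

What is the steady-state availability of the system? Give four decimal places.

A(light curtain) = MTBF/(MTBF+MTTR) = 28986/(28986+67.0) = 0.997694
A(encoder) = MTBF/(MTBF+MTTR) = 29042/(29042+15.1) = 0.999480
A(motion controller) = MTBF/(MTBF+MTTR) = 6114/(6114+86.8) = 0.986002
Series availability: 0.997694 × 0.999480 × 0.986002 = 0.9832

0.9832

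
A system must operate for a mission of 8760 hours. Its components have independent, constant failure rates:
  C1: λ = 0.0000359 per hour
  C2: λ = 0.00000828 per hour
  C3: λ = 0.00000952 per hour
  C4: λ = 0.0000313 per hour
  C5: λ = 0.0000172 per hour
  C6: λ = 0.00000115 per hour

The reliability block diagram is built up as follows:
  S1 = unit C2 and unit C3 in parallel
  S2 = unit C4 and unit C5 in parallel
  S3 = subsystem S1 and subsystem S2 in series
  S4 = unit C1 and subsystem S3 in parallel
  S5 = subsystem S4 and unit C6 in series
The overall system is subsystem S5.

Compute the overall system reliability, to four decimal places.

R(C1) = exp(−0.0000359 × 8760) = 0.730166
R(C2) = exp(−0.00000828 × 8760) = 0.930035
R(C3) = exp(−0.00000952 × 8760) = 0.919987
R(C4) = exp(−0.0000313 × 8760) = 0.760189
R(C5) = exp(−0.0000172 × 8760) = 0.860130
R(C6) = exp(−0.00000115 × 8760) = 0.989977
Parallel (C2 and C3): 1 − (1 − 0.930035)(1 − 0.919987) = 0.994402
Parallel (C4 and C5): 1 − (1 − 0.760189)(1 − 0.860130) = 0.966458
Series ([0.994402] and [0.966458]): 0.994402 × 0.966458 = 0.961048
Parallel (C1 and [0.961048]): 1 − (1 − 0.730166)(1 − 0.961048) = 0.989489
Series ([0.989489] and C6): 0.989489 × 0.989977 = 0.9796

0.9796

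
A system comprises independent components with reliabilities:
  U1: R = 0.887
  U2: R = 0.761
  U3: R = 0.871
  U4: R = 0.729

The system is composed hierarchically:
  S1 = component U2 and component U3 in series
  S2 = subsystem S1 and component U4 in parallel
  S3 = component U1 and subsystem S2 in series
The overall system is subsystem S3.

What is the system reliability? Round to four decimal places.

Series (U2 and U3): 0.761000 × 0.871000 = 0.662831
Parallel ([0.662831] and U4): 1 − (1 − 0.662831)(1 − 0.729000) = 0.908627
Series (U1 and [0.908627]): 0.887000 × 0.908627 = 0.8060

0.8060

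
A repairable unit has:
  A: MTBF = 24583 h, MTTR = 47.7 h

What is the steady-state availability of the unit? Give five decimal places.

0.99806

A(A) = MTBF/(MTBF+MTTR) = 24583/(24583+47.7) = 0.99806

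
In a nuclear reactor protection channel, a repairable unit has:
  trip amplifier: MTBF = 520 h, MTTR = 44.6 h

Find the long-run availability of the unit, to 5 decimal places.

A(trip amplifier) = MTBF/(MTBF+MTTR) = 520/(520+44.6) = 0.92101

0.92101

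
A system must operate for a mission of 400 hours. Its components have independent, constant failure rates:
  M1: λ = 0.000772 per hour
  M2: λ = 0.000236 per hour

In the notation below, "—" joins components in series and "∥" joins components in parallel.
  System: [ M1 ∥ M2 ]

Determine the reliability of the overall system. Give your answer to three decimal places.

R(M1) = exp(−0.000772 × 400) = 0.73433
R(M2) = exp(−0.000236 × 400) = 0.90992
Parallel (M1 and M2): 1 − (1 − 0.73433)(1 − 0.90992) = 0.976

0.976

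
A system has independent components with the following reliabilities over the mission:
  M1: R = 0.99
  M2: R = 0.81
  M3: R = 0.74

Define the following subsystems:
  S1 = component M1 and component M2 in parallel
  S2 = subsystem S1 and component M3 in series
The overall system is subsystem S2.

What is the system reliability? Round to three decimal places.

0.739

Parallel (M1 and M2): 1 − (1 − 0.99000)(1 − 0.81000) = 0.99810
Series ([0.99810] and M3): 0.99810 × 0.74000 = 0.739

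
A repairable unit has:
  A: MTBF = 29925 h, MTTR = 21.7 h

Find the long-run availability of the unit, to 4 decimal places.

0.9993

A(A) = MTBF/(MTBF+MTTR) = 29925/(29925+21.7) = 0.9993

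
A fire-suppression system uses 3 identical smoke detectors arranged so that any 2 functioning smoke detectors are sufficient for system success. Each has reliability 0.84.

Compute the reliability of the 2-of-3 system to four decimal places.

R = Σ_{i=2}^{3} C(3,i) p^i (1−p)^{3−i} with p = 0.84
C(3,2)·0.84^2·0.16^1 = 0.338688
C(3,3)·0.84^3·0.16^0 = 0.592704
Sum = 0.9314

0.9314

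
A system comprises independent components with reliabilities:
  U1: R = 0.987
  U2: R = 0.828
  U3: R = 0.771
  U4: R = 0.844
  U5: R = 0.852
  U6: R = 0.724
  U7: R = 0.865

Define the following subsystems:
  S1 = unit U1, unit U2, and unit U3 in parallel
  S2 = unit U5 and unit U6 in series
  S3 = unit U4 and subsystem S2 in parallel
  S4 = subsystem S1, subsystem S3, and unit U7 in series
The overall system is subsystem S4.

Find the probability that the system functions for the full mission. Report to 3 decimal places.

Parallel (U1, U2, and U3): 1 − (1 − 0.98700)(1 − 0.82800)(1 − 0.77100) = 0.99949
Series (U5 and U6): 0.85200 × 0.72400 = 0.61685
Parallel (U4 and [0.61685]): 1 − (1 − 0.84400)(1 − 0.61685) = 0.94023
Series ([0.99949], [0.94023], and U7): 0.99949 × 0.94023 × 0.86500 = 0.813

0.813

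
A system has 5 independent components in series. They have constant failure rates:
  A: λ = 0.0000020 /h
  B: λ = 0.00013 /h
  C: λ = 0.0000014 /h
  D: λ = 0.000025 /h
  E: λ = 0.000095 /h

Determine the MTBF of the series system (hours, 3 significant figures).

3950

Series of exponential components: λ_sys = Σ λ_i
λ_sys = 0.0000020 + 0.00013 + 0.0000014 + 0.000025 + 0.000095 = 2.5340e-04 /h
MTBF = 1 / λ_sys = 3950 h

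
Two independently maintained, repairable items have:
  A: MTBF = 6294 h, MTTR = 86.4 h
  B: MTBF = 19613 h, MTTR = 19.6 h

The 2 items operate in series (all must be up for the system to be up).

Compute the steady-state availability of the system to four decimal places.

A(A) = MTBF/(MTBF+MTTR) = 6294/(6294+86.4) = 0.986459
A(B) = MTBF/(MTBF+MTTR) = 19613/(19613+19.6) = 0.999002
Series availability: 0.986459 × 0.999002 = 0.9855

0.9855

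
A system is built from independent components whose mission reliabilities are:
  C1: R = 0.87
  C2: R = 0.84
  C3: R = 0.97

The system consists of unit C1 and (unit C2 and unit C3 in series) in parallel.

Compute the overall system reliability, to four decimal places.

Series (C2 and C3): 0.840000 × 0.970000 = 0.814800
Parallel (C1 and [0.814800]): 1 − (1 − 0.870000)(1 − 0.814800) = 0.9759

0.9759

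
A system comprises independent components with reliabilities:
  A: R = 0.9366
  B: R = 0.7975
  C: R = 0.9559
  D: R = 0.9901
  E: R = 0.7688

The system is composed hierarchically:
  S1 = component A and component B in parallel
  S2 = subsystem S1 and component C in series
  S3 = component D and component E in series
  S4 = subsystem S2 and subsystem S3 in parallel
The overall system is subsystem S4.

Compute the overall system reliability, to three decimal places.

0.987

Parallel (A and B): 1 − (1 − 0.93660)(1 − 0.79750) = 0.98716
Series ([0.98716] and C): 0.98716 × 0.95590 = 0.94363
Series (D and E): 0.99010 × 0.76880 = 0.76119
Parallel ([0.94363] and [0.76119]): 1 − (1 − 0.94363)(1 − 0.76119) = 0.987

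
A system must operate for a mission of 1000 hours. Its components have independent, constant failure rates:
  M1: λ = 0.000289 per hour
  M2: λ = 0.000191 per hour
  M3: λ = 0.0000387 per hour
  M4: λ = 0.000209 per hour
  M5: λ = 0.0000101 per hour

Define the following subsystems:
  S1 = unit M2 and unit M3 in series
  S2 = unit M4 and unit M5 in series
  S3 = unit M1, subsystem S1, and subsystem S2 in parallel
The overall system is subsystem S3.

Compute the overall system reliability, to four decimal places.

0.9899

R(M1) = exp(−0.000289 × 1000) = 0.749012
R(M2) = exp(−0.000191 × 1000) = 0.826133
R(M3) = exp(−0.0000387 × 1000) = 0.962039
R(M4) = exp(−0.000209 × 1000) = 0.811395
R(M5) = exp(−0.0000101 × 1000) = 0.989951
Series (M2 and M3): 0.826133 × 0.962039 = 0.794772
Series (M4 and M5): 0.811395 × 0.989951 = 0.803241
Parallel (M1, [0.794772], and [0.803241]): 1 − (1 − 0.749012)(1 − 0.794772)(1 − 0.803241) = 0.9899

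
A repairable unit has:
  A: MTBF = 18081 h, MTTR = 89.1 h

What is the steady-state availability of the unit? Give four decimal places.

0.9951

A(A) = MTBF/(MTBF+MTTR) = 18081/(18081+89.1) = 0.9951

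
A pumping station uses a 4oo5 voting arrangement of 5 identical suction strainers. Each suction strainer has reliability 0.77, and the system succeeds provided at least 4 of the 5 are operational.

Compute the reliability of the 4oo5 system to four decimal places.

0.6749

R = Σ_{i=4}^{5} C(5,i) p^i (1−p)^{5−i} with p = 0.77
C(5,4)·0.77^4·0.23^1 = 0.404260
C(5,5)·0.77^5·0.23^0 = 0.270678
Sum = 0.6749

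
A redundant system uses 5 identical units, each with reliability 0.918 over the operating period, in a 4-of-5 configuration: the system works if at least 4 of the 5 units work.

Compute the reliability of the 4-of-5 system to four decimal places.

0.9431

R = Σ_{i=4}^{5} C(5,i) p^i (1−p)^{5−i} with p = 0.918
C(5,4)·0.918^4·0.082^1 = 0.291175
C(5,5)·0.918^5·0.082^0 = 0.651949
Sum = 0.9431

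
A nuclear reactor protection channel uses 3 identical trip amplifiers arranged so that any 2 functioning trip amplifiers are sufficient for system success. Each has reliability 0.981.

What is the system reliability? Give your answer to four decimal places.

R = Σ_{i=2}^{3} C(3,i) p^i (1−p)^{3−i} with p = 0.981
C(3,2)·0.981^2·0.019^1 = 0.054855
C(3,3)·0.981^3·0.019^0 = 0.944076
Sum = 0.9989

0.9989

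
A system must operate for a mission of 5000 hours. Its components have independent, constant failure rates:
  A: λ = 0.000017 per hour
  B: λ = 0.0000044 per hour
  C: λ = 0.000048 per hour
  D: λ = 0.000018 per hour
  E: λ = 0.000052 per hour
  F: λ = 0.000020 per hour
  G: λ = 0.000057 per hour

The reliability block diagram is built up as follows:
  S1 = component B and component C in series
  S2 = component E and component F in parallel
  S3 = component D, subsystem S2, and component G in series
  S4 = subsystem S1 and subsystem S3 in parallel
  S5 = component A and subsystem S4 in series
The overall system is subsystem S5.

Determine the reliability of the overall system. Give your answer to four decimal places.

0.8491

R(A) = exp(−0.000017 × 5000) = 0.918512
R(B) = exp(−0.0000044 × 5000) = 0.978240
R(C) = exp(−0.000048 × 5000) = 0.786628
R(D) = exp(−0.000018 × 5000) = 0.913931
R(E) = exp(−0.000052 × 5000) = 0.771052
R(F) = exp(−0.000020 × 5000) = 0.904837
R(G) = exp(−0.000057 × 5000) = 0.752014
Series (B and C): 0.978240 × 0.786628 = 0.769511
Parallel (E and F): 1 − (1 − 0.771052)(1 − 0.904837) = 0.978213
Series (D, [0.978213], and G): 0.913931 × 0.978213 × 0.752014 = 0.672315
Parallel ([0.769511] and [0.672315]): 1 − (1 − 0.769511)(1 − 0.672315) = 0.924472
Series (A and [0.924472]): 0.918512 × 0.924472 = 0.8491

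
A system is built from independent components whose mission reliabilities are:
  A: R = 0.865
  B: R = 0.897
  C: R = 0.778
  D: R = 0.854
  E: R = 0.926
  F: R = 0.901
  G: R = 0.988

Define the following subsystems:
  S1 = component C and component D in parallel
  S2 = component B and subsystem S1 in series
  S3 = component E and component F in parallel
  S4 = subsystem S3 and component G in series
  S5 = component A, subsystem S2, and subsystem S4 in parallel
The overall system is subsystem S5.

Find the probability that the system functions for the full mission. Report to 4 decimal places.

0.9997

Parallel (C and D): 1 − (1 − 0.778000)(1 − 0.854000) = 0.967588
Series (B and [0.967588]): 0.897000 × 0.967588 = 0.867926
Parallel (E and F): 1 − (1 − 0.926000)(1 − 0.901000) = 0.992674
Series ([0.992674] and G): 0.992674 × 0.988000 = 0.980762
Parallel (A, [0.867926], and [0.980762]): 1 − (1 − 0.865000)(1 − 0.867926)(1 − 0.980762) = 0.9997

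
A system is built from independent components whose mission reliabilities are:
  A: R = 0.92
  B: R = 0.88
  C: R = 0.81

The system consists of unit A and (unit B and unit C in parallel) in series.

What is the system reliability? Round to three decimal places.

0.899

Parallel (B and C): 1 − (1 − 0.88000)(1 − 0.81000) = 0.97720
Series (A and [0.97720]): 0.92000 × 0.97720 = 0.899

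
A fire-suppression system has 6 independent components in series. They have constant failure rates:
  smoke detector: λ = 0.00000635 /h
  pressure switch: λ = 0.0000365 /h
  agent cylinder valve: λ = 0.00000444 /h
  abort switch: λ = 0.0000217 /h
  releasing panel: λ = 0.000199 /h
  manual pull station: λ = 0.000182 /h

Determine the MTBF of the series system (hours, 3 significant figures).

2220

Series of exponential components: λ_sys = Σ λ_i
λ_sys = 0.00000635 + 0.0000365 + 0.00000444 + 0.0000217 + 0.000199 + 0.000182 = 4.4999e-04 /h
MTBF = 1 / λ_sys = 2220 h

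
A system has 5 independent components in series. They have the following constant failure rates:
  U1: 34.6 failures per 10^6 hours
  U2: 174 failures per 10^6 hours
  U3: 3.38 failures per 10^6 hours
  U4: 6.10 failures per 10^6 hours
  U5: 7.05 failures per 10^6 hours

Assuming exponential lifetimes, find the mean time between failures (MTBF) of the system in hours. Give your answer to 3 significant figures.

4440

Series of exponential components: λ_sys = Σ λ_i
λ_sys = 0.0000346 + 0.000174 + 0.00000338 + 0.00000610 + 0.00000705 = 2.2513e-04 /h
MTBF = 1 / λ_sys = 4440 h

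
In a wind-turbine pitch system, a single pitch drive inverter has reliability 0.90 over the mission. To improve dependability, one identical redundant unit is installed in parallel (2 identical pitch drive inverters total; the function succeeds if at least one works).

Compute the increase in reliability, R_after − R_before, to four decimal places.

0.0900

R_before = 0.90
R_after = 1 − (1 − 0.90)^2 = 0.9900
ΔR = 0.9900 − 0.90 = 0.0900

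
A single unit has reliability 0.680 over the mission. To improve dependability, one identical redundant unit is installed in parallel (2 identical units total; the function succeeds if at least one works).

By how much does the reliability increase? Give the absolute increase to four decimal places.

R_before = 0.680
R_after = 1 − (1 − 0.680)^2 = 0.8976
ΔR = 0.8976 − 0.680 = 0.2176

0.2176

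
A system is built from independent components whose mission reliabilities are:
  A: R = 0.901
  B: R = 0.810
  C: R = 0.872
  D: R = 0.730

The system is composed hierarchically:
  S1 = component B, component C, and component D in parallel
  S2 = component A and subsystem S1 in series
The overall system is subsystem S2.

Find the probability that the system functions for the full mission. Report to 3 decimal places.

0.895

Parallel (B, C, and D): 1 − (1 − 0.81000)(1 − 0.87200)(1 − 0.73000) = 0.99343
Series (A and [0.99343]): 0.90100 × 0.99343 = 0.895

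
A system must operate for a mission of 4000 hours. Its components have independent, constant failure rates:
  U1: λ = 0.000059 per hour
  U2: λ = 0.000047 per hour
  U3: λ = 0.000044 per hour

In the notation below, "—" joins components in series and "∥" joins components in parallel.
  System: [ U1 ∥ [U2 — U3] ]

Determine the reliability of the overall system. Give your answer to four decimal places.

R(U1) = exp(−0.000059 × 4000) = 0.789781
R(U2) = exp(−0.000047 × 4000) = 0.828615
R(U3) = exp(−0.000044 × 4000) = 0.838618
Series (U2 and U3): 0.828615 × 0.838618 = 0.694891
Parallel (U1 and [0.694891]): 1 − (1 − 0.789781)(1 − 0.694891) = 0.9359

0.9359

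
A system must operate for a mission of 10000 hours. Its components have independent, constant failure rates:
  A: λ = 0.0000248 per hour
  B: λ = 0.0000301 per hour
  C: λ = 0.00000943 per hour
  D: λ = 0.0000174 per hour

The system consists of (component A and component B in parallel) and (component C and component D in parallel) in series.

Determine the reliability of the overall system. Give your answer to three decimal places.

0.929

R(A) = exp(−0.0000248 × 10000) = 0.78036
R(B) = exp(−0.0000301 × 10000) = 0.74008
R(C) = exp(−0.00000943 × 10000) = 0.91001
R(D) = exp(−0.0000174 × 10000) = 0.84030
Parallel (A and B): 1 − (1 − 0.78036)(1 − 0.74008) = 0.94291
Parallel (C and D): 1 − (1 − 0.91001)(1 − 0.84030) = 0.98563
Series ([0.94291] and [0.98563]): 0.94291 × 0.98563 = 0.929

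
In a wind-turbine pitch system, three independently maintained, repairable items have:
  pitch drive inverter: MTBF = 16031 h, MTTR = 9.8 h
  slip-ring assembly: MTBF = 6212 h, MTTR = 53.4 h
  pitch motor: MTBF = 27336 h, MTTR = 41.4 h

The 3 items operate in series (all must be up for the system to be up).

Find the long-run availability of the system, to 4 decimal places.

A(pitch drive inverter) = MTBF/(MTBF+MTTR) = 16031/(16031+9.8) = 0.999389
A(slip-ring assembly) = MTBF/(MTBF+MTTR) = 6212/(6212+53.4) = 0.991477
A(pitch motor) = MTBF/(MTBF+MTTR) = 27336/(27336+41.4) = 0.998488
Series availability: 0.999389 × 0.991477 × 0.998488 = 0.9894

0.9894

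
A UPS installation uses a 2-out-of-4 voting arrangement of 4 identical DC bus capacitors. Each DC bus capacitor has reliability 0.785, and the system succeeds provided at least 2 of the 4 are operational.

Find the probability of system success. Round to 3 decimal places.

R = Σ_{i=2}^{4} C(4,i) p^i (1−p)^{4−i} with p = 0.785
C(4,2)·0.785^2·0.215^2 = 0.17091
C(4,3)·0.785^3·0.215^1 = 0.41601
C(4,4)·0.785^4·0.215^0 = 0.37973
Sum = 0.967

0.967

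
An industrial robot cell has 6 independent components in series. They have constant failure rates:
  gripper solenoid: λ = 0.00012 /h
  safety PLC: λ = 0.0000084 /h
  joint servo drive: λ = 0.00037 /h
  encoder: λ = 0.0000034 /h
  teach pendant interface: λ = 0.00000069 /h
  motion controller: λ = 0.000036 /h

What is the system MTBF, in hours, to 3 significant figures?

1860

Series of exponential components: λ_sys = Σ λ_i
λ_sys = 0.00012 + 0.0000084 + 0.00037 + 0.0000034 + 0.00000069 + 0.000036 = 5.3849e-04 /h
MTBF = 1 / λ_sys = 1860 h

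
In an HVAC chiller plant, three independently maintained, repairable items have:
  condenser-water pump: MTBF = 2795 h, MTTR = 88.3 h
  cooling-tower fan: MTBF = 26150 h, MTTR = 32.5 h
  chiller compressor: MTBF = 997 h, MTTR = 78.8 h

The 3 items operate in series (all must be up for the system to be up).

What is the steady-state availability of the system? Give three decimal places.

A(condenser-water pump) = MTBF/(MTBF+MTTR) = 2795/(2795+88.3) = 0.969375
A(cooling-tower fan) = MTBF/(MTBF+MTTR) = 26150/(26150+32.5) = 0.998759
A(chiller compressor) = MTBF/(MTBF+MTTR) = 997/(997+78.8) = 0.926752
Series availability: 0.969375 × 0.998759 × 0.926752 = 0.897

0.897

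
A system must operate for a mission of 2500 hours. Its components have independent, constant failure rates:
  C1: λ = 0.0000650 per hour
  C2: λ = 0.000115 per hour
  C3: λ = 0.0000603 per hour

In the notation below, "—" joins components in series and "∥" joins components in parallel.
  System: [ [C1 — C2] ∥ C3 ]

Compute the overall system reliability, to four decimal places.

0.9493

R(C1) = exp(−0.0000650 × 2500) = 0.850016
R(C2) = exp(−0.000115 × 2500) = 0.750137
R(C3) = exp(−0.0000603 × 2500) = 0.860063
Series (C1 and C2): 0.850016 × 0.750137 = 0.637628
Parallel ([0.637628] and C3): 1 − (1 − 0.637628)(1 − 0.860063) = 0.9493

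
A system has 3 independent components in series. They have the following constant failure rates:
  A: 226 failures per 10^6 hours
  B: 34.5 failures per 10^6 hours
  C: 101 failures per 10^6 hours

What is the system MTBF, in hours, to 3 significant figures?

Series of exponential components: λ_sys = Σ λ_i
λ_sys = 0.000226 + 0.0000345 + 0.000101 = 3.6150e-04 /h
MTBF = 1 / λ_sys = 2770 h

2770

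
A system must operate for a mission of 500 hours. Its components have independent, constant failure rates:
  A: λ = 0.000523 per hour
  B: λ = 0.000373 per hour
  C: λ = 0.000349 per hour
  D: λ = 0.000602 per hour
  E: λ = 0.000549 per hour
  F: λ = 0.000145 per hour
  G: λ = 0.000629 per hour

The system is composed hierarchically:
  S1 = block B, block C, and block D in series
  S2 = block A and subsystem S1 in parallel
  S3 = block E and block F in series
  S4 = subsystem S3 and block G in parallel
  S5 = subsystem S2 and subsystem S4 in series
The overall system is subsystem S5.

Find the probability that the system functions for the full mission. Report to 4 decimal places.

R(A) = exp(−0.000523 × 500) = 0.769896
R(B) = exp(−0.000373 × 500) = 0.829859
R(C) = exp(−0.000349 × 500) = 0.839877
R(D) = exp(−0.000602 × 500) = 0.740078
R(E) = exp(−0.000549 × 500) = 0.759952
R(F) = exp(−0.000145 × 500) = 0.930066
R(G) = exp(−0.000629 × 500) = 0.730154
Series (B, C, and D): 0.829859 × 0.839877 × 0.740078 = 0.515819
Parallel (A and [0.515819]): 1 − (1 − 0.769896)(1 − 0.515819) = 0.888588
Series (E and F): 0.759952 × 0.930066 = 0.706806
Parallel ([0.706806] and G): 1 − (1 − 0.706806)(1 − 0.730154) = 0.920883
Series ([0.888588] and [0.920883]): 0.888588 × 0.920883 = 0.8183

0.8183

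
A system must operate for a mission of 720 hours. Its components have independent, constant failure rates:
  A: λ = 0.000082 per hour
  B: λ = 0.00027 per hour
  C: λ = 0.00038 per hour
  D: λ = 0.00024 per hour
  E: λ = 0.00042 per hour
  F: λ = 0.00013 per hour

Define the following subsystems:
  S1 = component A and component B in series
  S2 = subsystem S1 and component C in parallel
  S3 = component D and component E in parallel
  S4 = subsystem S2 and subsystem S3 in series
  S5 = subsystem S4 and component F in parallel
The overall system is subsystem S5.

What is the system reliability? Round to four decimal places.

0.9917

R(A) = exp(−0.000082 × 720) = 0.942669
R(B) = exp(−0.00027 × 720) = 0.823329
R(C) = exp(−0.00038 × 720) = 0.760636
R(D) = exp(−0.00024 × 720) = 0.841306
R(E) = exp(−0.00042 × 720) = 0.739042
R(F) = exp(−0.00013 × 720) = 0.910647
Series (A and B): 0.942669 × 0.823329 = 0.776127
Parallel ([0.776127] and C): 1 − (1 − 0.776127)(1 − 0.760636) = 0.946413
Parallel (D and E): 1 − (1 − 0.841306)(1 − 0.739042) = 0.958588
Series ([0.946413] and [0.958588]): 0.946413 × 0.958588 = 0.907220
Parallel ([0.907220] and F): 1 − (1 − 0.907220)(1 − 0.910647) = 0.9917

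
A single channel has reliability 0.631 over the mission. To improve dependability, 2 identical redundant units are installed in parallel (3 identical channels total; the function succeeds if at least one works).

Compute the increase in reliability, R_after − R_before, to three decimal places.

R_before = 0.631
R_after = 1 − (1 − 0.631)^3 = 0.950
ΔR = 0.950 − 0.631 = 0.319

0.319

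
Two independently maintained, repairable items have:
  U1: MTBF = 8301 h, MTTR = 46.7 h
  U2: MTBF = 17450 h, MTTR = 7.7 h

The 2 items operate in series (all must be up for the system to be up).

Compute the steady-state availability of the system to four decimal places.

A(U1) = MTBF/(MTBF+MTTR) = 8301/(8301+46.7) = 0.994406
A(U2) = MTBF/(MTBF+MTTR) = 17450/(17450+7.7) = 0.999559
Series availability: 0.994406 × 0.999559 = 0.9940

0.9940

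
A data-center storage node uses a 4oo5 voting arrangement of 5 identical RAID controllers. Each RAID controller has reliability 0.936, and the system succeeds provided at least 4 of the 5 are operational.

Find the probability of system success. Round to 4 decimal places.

R = Σ_{i=4}^{5} C(5,i) p^i (1−p)^{5−i} with p = 0.936
C(5,4)·0.936^4·0.064^1 = 0.245614
C(5,5)·0.936^5·0.064^0 = 0.718421
Sum = 0.9640

0.9640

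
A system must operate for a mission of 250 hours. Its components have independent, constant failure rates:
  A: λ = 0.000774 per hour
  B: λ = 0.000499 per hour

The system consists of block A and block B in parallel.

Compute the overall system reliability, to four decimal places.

0.9794

R(A) = exp(−0.000774 × 250) = 0.824070
R(B) = exp(−0.000499 × 250) = 0.882718
Parallel (A and B): 1 − (1 − 0.824070)(1 − 0.882718) = 0.9794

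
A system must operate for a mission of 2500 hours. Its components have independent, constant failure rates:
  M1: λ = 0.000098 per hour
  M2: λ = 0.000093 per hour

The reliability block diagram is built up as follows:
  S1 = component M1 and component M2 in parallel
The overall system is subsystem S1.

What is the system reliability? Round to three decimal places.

R(M1) = exp(−0.000098 × 2500) = 0.78270
R(M2) = exp(−0.000093 × 2500) = 0.79255
Parallel (M1 and M2): 1 − (1 − 0.78270)(1 − 0.79255) = 0.955

0.955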